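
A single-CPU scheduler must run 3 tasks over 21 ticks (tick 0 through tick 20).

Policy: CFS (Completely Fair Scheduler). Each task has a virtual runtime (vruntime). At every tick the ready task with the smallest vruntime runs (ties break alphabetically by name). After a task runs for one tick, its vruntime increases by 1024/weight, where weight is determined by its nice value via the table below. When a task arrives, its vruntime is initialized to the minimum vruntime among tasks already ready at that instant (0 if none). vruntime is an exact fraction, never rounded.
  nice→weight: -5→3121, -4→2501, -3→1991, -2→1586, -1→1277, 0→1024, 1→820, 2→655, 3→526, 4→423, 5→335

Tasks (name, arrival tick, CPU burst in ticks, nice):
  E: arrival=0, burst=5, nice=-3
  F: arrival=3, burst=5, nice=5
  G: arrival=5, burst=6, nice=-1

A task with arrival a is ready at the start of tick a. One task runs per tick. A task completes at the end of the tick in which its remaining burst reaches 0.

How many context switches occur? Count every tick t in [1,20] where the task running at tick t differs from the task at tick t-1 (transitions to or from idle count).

context switches = 7

t=0: vr[E=0] → run E
t=1: vr[E=1024/1991] → run E
t=2: vr[E=2048/1991] → run E
t=3: vr[E=3072/1991 F=3072/1991] → run E
t=4: vr[E=4096/1991 F=3072/1991] → run F
t=5: vr[E=4096/1991 F=3067904/666985 G=4096/1991] → run E
t=6: vr[F=3067904/666985 G=4096/1991] → run G
t=7: vr[F=3067904/666985 G=7269376/2542507] → run G
t=8: vr[F=3067904/666985 G=9308160/2542507] → run G
t=9: vr[F=3067904/666985 G=11346944/2542507] → run G
t=10: vr[F=3067904/666985 G=13385728/2542507] → run F
t=11: vr[F=5106688/666985 G=13385728/2542507] → run G
t=12: vr[F=5106688/666985 G=15424512/2542507] → run G
t=13: vr[F=5106688/666985] → run F
t=14: vr[F=7145472/666985] → run F
t=15: vr[F=9184256/666985] → run F
t=16: (idle)
t=17: (idle)
t=18: (idle)
t=19: (idle)
t=20: (idle)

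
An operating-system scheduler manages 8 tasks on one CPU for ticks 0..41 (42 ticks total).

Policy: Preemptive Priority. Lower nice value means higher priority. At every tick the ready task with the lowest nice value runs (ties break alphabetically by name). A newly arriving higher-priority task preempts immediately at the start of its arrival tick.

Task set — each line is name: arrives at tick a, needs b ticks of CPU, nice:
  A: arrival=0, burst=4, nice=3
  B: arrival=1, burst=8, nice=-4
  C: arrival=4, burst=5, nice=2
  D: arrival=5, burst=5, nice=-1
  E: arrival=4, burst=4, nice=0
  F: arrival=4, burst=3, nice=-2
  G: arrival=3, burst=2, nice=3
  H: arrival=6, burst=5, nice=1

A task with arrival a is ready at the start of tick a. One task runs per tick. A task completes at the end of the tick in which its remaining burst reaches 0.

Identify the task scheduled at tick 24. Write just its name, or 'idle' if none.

running at tick 24 = H

t=0: ready={A} → run A
t=1: ready={A,B} → run B
t=2: ready={A,B} → run B
t=3: ready={A,B,G} → run B
t=4: ready={A,B,C,E,F,G} → run B
t=5: ready={A,B,C,D,E,F,G} → run B
t=6: ready={A,B,C,D,E,F,G,H} → run B
t=7: ready={A,B,C,D,E,F,G,H} → run B
t=8: ready={A,B,C,D,E,F,G,H} → run B
t=9: ready={A,C,D,E,F,G,H} → run F
t=10: ready={A,C,D,E,F,G,H} → run F
t=11: ready={A,C,D,E,F,G,H} → run F
t=12: ready={A,C,D,E,G,H} → run D
t=13: ready={A,C,D,E,G,H} → run D
t=14: ready={A,C,D,E,G,H} → run D
t=15: ready={A,C,D,E,G,H} → run D
t=16: ready={A,C,D,E,G,H} → run D
t=17: ready={A,C,E,G,H} → run E
t=18: ready={A,C,E,G,H} → run E
t=19: ready={A,C,E,G,H} → run E
t=20: ready={A,C,E,G,H} → run E
t=21: ready={A,C,G,H} → run H
t=22: ready={A,C,G,H} → run H
t=23: ready={A,C,G,H} → run H
t=24: ready={A,C,G,H} → run H
t=25: ready={A,C,G,H} → run H
t=26: ready={A,C,G} → run C
t=27: ready={A,C,G} → run C
t=28: ready={A,C,G} → run C
t=29: ready={A,C,G} → run C
t=30: ready={A,C,G} → run C
t=31: ready={A,G} → run A
t=32: ready={A,G} → run A
t=33: ready={A,G} → run A
t=34: ready={G} → run G
t=35: ready={G} → run G
t=36: (idle)
t=37: (idle)
t=38: (idle)
t=39: (idle)
t=40: (idle)
t=41: (idle)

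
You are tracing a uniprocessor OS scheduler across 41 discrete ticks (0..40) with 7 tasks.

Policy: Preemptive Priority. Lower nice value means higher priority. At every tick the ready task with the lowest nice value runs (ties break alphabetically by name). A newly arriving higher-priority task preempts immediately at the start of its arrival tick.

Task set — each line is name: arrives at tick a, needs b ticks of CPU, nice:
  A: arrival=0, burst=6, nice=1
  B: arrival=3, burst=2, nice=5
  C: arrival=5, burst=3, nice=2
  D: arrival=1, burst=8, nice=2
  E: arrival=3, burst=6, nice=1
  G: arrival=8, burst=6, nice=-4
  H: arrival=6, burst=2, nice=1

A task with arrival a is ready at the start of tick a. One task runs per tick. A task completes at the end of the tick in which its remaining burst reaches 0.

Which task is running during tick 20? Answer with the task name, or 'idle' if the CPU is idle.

t=0: ready={A} → run A
t=1: ready={A,D} → run A
t=2: ready={A,D} → run A
t=3: ready={A,B,D,E} → run A
t=4: ready={A,B,D,E} → run A
t=5: ready={A,B,C,D,E} → run A
t=6: ready={B,C,D,E,H} → run E
t=7: ready={B,C,D,E,H} → run E
t=8: ready={B,C,D,E,G,H} → run G
t=9: ready={B,C,D,E,G,H} → run G
t=10: ready={B,C,D,E,G,H} → run G
t=11: ready={B,C,D,E,G,H} → run G
t=12: ready={B,C,D,E,G,H} → run G
t=13: ready={B,C,D,E,G,H} → run G
t=14: ready={B,C,D,E,H} → run E
t=15: ready={B,C,D,E,H} → run E
t=16: ready={B,C,D,E,H} → run E
t=17: ready={B,C,D,E,H} → run E
t=18: ready={B,C,D,H} → run H
t=19: ready={B,C,D,H} → run H
t=20: ready={B,C,D} → run C
t=21: ready={B,C,D} → run C
t=22: ready={B,C,D} → run C
t=23: ready={B,D} → run D
t=24: ready={B,D} → run D
t=25: ready={B,D} → run D
t=26: ready={B,D} → run D
t=27: ready={B,D} → run D
t=28: ready={B,D} → run D
t=29: ready={B,D} → run D
t=30: ready={B,D} → run D
t=31: ready={B} → run B
t=32: ready={B} → run B
t=33: (idle)
t=34: (idle)
t=35: (idle)
t=36: (idle)
t=37: (idle)
t=38: (idle)
t=39: (idle)
t=40: (idle)

running at tick 20 = C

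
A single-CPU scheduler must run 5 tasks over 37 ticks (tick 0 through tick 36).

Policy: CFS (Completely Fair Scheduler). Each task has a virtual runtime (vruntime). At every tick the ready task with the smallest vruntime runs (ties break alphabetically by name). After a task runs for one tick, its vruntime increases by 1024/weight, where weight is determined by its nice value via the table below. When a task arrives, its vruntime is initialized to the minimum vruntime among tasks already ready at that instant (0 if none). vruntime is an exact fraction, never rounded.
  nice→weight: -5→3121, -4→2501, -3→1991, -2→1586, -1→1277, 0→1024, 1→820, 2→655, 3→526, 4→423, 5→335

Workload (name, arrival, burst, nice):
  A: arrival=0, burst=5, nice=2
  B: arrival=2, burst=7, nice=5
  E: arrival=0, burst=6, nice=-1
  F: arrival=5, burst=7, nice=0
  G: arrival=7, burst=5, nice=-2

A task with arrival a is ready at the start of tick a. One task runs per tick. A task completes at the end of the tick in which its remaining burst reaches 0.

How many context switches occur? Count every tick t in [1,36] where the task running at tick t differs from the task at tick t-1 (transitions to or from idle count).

context switches = 27

t=0: vr[A=0 E=0] → run A
t=1: vr[A=1024/655 E=0] → run E
t=2: vr[A=1024/655 B=1024/1277 E=1024/1277] → run B
t=3: vr[A=1024/655 B=1650688/427795 E=1024/1277] → run E
t=4: vr[A=1024/655 B=1650688/427795 E=2048/1277] → run A
t=5: vr[A=2048/655 B=1650688/427795 E=2048/1277 F=2048/1277] → run E
t=6: vr[A=2048/655 B=1650688/427795 E=3072/1277 F=2048/1277] → run F
t=7: vr[A=2048/655 B=1650688/427795 E=3072/1277 F=3325/1277 G=3072/1277] → run E
t=8: vr[A=2048/655 B=1650688/427795 E=4096/1277 F=3325/1277 G=3072/1277] → run G
t=9: vr[A=2048/655 B=1650688/427795 E=4096/1277 F=3325/1277 G=3089920/1012661] → run F
t=10: vr[A=2048/655 B=1650688/427795 E=4096/1277 F=4602/1277 G=3089920/1012661] → run G
t=11: vr[A=2048/655 B=1650688/427795 E=4096/1277 F=4602/1277 G=3743744/1012661] → run A
t=12: vr[A=3072/655 B=1650688/427795 E=4096/1277 F=4602/1277 G=3743744/1012661] → run E
t=13: vr[A=3072/655 B=1650688/427795 E=5120/1277 F=4602/1277 G=3743744/1012661] → run F
t=14: vr[A=3072/655 B=1650688/427795 E=5120/1277 F=5879/1277 G=3743744/1012661] → run G
t=15: vr[A=3072/655 B=1650688/427795 E=5120/1277 F=5879/1277 G=4397568/1012661] → run B
t=16: vr[A=3072/655 B=2958336/427795 E=5120/1277 F=5879/1277 G=4397568/1012661] → run E
t=17: vr[A=3072/655 B=2958336/427795 F=5879/1277 G=4397568/1012661] → run G
t=18: vr[A=3072/655 B=2958336/427795 F=5879/1277 G=5051392/1012661] → run F
t=19: vr[A=3072/655 B=2958336/427795 F=7156/1277 G=5051392/1012661] → run A
t=20: vr[A=4096/655 B=2958336/427795 F=7156/1277 G=5051392/1012661] → run G
t=21: vr[A=4096/655 B=2958336/427795 F=7156/1277] → run F
t=22: vr[A=4096/655 B=2958336/427795 F=8433/1277] → run A
t=23: vr[B=2958336/427795 F=8433/1277] → run F
t=24: vr[B=2958336/427795 F=9710/1277] → run B
t=25: vr[B=4265984/427795 F=9710/1277] → run F
t=26: vr[B=4265984/427795] → run B
t=27: vr[B=5573632/427795] → run B
t=28: vr[B=1376256/85559] → run B
t=29: vr[B=8188928/427795] → run B
t=30: (idle)
t=31: (idle)
t=32: (idle)
t=33: (idle)
t=34: (idle)
t=35: (idle)
t=36: (idle)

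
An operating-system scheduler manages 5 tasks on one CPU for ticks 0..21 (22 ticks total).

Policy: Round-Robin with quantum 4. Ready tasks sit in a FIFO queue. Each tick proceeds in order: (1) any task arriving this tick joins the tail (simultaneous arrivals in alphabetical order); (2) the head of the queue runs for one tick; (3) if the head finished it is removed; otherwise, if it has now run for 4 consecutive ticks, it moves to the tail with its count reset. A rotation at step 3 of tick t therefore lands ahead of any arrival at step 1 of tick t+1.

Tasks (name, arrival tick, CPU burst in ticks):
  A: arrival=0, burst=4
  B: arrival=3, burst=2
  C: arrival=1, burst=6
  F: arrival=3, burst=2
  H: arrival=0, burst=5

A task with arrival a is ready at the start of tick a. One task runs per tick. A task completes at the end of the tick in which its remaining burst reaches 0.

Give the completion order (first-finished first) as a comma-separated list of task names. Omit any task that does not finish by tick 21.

completion order = A, B, F, H, C

t=0: queue=[A,H] q_used=0 → run A
t=1: queue=[A,H,C] q_used=1 → run A
t=2: queue=[A,H,C] q_used=2 → run A
t=3: queue=[A,H,C,B,F] q_used=3 → run A
t=4: queue=[H,C,B,F] q_used=0 → run H
t=5: queue=[H,C,B,F] q_used=1 → run H
t=6: queue=[H,C,B,F] q_used=2 → run H
t=7: queue=[H,C,B,F] q_used=3 → run H
t=8: queue=[C,B,F,H] q_used=0 → run C
t=9: queue=[C,B,F,H] q_used=1 → run C
t=10: queue=[C,B,F,H] q_used=2 → run C
t=11: queue=[C,B,F,H] q_used=3 → run C
t=12: queue=[B,F,H,C] q_used=0 → run B
t=13: queue=[B,F,H,C] q_used=1 → run B
t=14: queue=[F,H,C] q_used=0 → run F
t=15: queue=[F,H,C] q_used=1 → run F
t=16: queue=[H,C] q_used=0 → run H
t=17: queue=[C] q_used=0 → run C
t=18: queue=[C] q_used=1 → run C
t=19: (idle)
t=20: (idle)
t=21: (idle)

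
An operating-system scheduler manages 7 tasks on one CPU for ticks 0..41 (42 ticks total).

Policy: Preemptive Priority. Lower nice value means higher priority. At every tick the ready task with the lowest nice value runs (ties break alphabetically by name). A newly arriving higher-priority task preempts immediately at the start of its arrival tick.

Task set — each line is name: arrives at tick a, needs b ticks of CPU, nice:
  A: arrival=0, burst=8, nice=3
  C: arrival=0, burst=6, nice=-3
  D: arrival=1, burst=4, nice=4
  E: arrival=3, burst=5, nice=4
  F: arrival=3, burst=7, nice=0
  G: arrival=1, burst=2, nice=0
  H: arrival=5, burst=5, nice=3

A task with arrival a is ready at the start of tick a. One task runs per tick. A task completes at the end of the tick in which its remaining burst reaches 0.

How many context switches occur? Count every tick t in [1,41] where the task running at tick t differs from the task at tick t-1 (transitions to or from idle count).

context switches = 7

t=0: ready={A,C} → run C
t=1: ready={A,C,D,G} → run C
t=2: ready={A,C,D,G} → run C
t=3: ready={A,C,D,E,F,G} → run C
t=4: ready={A,C,D,E,F,G} → run C
t=5: ready={A,C,D,E,F,G,H} → run C
t=6: ready={A,D,E,F,G,H} → run F
t=7: ready={A,D,E,F,G,H} → run F
t=8: ready={A,D,E,F,G,H} → run F
t=9: ready={A,D,E,F,G,H} → run F
t=10: ready={A,D,E,F,G,H} → run F
t=11: ready={A,D,E,F,G,H} → run F
t=12: ready={A,D,E,F,G,H} → run F
t=13: ready={A,D,E,G,H} → run G
t=14: ready={A,D,E,G,H} → run G
t=15: ready={A,D,E,H} → run A
t=16: ready={A,D,E,H} → run A
t=17: ready={A,D,E,H} → run A
t=18: ready={A,D,E,H} → run A
t=19: ready={A,D,E,H} → run A
t=20: ready={A,D,E,H} → run A
t=21: ready={A,D,E,H} → run A
t=22: ready={A,D,E,H} → run A
t=23: ready={D,E,H} → run H
t=24: ready={D,E,H} → run H
t=25: ready={D,E,H} → run H
t=26: ready={D,E,H} → run H
t=27: ready={D,E,H} → run H
t=28: ready={D,E} → run D
t=29: ready={D,E} → run D
t=30: ready={D,E} → run D
t=31: ready={D,E} → run D
t=32: ready={E} → run E
t=33: ready={E} → run E
t=34: ready={E} → run E
t=35: ready={E} → run E
t=36: ready={E} → run E
t=37: (idle)
t=38: (idle)
t=39: (idle)
t=40: (idle)
t=41: (idle)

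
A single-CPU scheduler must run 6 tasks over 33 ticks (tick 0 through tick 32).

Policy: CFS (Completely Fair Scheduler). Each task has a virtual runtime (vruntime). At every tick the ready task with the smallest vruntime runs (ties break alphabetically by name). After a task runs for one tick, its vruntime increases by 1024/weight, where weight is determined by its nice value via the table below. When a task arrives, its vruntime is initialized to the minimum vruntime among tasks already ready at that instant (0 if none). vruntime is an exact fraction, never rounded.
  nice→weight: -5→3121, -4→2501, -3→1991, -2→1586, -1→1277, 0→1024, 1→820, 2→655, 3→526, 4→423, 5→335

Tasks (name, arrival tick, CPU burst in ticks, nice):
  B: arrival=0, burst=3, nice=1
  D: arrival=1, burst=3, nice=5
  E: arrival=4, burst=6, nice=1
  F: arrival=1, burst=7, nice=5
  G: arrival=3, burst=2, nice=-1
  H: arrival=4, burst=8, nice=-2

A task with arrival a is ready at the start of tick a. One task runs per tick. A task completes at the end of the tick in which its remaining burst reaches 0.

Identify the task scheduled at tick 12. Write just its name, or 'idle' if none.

t=0: vr[B=0] → run B
t=1: vr[B=256/205 D=256/205 F=256/205] → run B
t=2: vr[B=512/205 D=256/205 F=256/205] → run D
t=3: vr[B=512/205 D=59136/13735 F=256/205 G=256/205] → run F
t=4: vr[B=512/205 D=59136/13735 E=256/205 F=59136/13735 G=256/205 H=256/205] → run E
t=5: vr[B=512/205 D=59136/13735 E=512/205 F=59136/13735 G=256/205 H=256/205] → run G
t=6: vr[B=512/205 D=59136/13735 E=512/205 F=59136/13735 G=536832/261785 H=256/205] → run H
t=7: vr[B=512/205 D=59136/13735 E=512/205 F=59136/13735 G=536832/261785 H=307968/162565] → run H
t=8: vr[B=512/205 D=59136/13735 E=512/205 F=59136/13735 G=536832/261785 H=412928/162565] → run G
t=9: vr[B=512/205 D=59136/13735 E=512/205 F=59136/13735 H=412928/162565] → run B
t=10: vr[D=59136/13735 E=512/205 F=59136/13735 H=412928/162565] → run E
t=11: vr[D=59136/13735 E=768/205 F=59136/13735 H=412928/162565] → run H
t=12: vr[D=59136/13735 E=768/205 F=59136/13735 H=517888/162565] → run H
t=13: vr[D=59136/13735 E=768/205 F=59136/13735 H=622848/162565] → run E
t=14: vr[D=59136/13735 E=1024/205 F=59136/13735 H=622848/162565] → run H
t=15: vr[D=59136/13735 E=1024/205 F=59136/13735 H=727808/162565] → run D
t=16: vr[D=20224/2747 E=1024/205 F=59136/13735 H=727808/162565] → run F
t=17: vr[D=20224/2747 E=1024/205 F=20224/2747 H=727808/162565] → run H
t=18: vr[D=20224/2747 E=1024/205 F=20224/2747 H=832768/162565] → run E
t=19: vr[D=20224/2747 E=256/41 F=20224/2747 H=832768/162565] → run H
t=20: vr[D=20224/2747 E=256/41 F=20224/2747 H=937728/162565] → run H
t=21: vr[D=20224/2747 E=256/41 F=20224/2747] → run E
t=22: vr[D=20224/2747 E=1536/205 F=20224/2747] → run D
t=23: vr[E=1536/205 F=20224/2747] → run F
t=24: vr[E=1536/205 F=143104/13735] → run E
t=25: vr[F=143104/13735] → run F
t=26: vr[F=185088/13735] → run F
t=27: vr[F=227072/13735] → run F
t=28: vr[F=269056/13735] → run F
t=29: (idle)
t=30: (idle)
t=31: (idle)
t=32: (idle)

running at tick 12 = H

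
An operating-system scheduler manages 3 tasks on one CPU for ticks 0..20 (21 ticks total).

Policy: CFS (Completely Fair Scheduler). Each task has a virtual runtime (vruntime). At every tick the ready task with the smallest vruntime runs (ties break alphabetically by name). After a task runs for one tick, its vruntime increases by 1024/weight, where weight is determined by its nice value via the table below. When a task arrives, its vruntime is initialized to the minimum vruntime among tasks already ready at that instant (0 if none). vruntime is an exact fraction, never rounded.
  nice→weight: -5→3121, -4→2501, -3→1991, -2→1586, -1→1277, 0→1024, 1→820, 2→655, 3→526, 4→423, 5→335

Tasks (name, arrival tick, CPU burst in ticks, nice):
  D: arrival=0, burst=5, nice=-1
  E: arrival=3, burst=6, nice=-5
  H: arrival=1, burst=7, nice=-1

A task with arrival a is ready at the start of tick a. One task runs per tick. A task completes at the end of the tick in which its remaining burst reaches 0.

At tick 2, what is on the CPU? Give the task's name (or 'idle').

running at tick 2 = H

t=0: vr[D=0] → run D
t=1: vr[D=1024/1277 H=1024/1277] → run D
t=2: vr[D=2048/1277 H=1024/1277] → run H
t=3: vr[D=2048/1277 E=2048/1277 H=2048/1277] → run D
t=4: vr[D=3072/1277 E=2048/1277 H=2048/1277] → run E
t=5: vr[D=3072/1277 E=7699456/3985517 H=2048/1277] → run H
t=6: vr[D=3072/1277 E=7699456/3985517 H=3072/1277] → run E
t=7: vr[D=3072/1277 E=9007104/3985517 H=3072/1277] → run E
t=8: vr[D=3072/1277 E=10314752/3985517 H=3072/1277] → run D
t=9: vr[D=4096/1277 E=10314752/3985517 H=3072/1277] → run H
t=10: vr[D=4096/1277 E=10314752/3985517 H=4096/1277] → run E
t=11: vr[D=4096/1277 E=11622400/3985517 H=4096/1277] → run E
t=12: vr[D=4096/1277 E=12930048/3985517 H=4096/1277] → run D
t=13: vr[E=12930048/3985517 H=4096/1277] → run H
t=14: vr[E=12930048/3985517 H=5120/1277] → run E
t=15: vr[H=5120/1277] → run H
t=16: vr[H=6144/1277] → run H
t=17: vr[H=7168/1277] → run H
t=18: (idle)
t=19: (idle)
t=20: (idle)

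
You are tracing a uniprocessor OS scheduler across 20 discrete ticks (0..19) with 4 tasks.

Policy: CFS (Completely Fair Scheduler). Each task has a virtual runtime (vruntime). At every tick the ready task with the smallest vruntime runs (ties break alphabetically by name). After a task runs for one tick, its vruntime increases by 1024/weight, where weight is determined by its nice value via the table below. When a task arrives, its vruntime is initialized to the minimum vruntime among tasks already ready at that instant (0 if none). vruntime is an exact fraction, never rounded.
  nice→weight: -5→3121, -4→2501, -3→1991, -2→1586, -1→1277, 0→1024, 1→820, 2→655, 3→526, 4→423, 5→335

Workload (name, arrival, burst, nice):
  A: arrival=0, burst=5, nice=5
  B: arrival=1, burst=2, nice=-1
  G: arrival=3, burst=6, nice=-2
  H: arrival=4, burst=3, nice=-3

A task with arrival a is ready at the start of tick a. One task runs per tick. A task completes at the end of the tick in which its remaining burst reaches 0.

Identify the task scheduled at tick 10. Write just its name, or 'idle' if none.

running at tick 10 = G

t=0: vr[A=0] → run A
t=1: vr[A=1024/335 B=1024/335] → run A
t=2: vr[A=2048/335 B=1024/335] → run B
t=3: vr[A=2048/335 B=1650688/427795 G=1650688/427795] → run B
t=4: vr[A=2048/335 G=1650688/427795 H=1650688/427795] → run G
t=5: vr[A=2048/335 G=1528026624/339241435 H=1650688/427795] → run H
t=6: vr[A=2048/335 G=1528026624/339241435 H=3724581888/851739845] → run H
t=7: vr[A=2048/335 G=1528026624/339241435 H=4162643968/851739845] → run G
t=8: vr[A=2048/335 G=1747057664/339241435 H=4162643968/851739845] → run H
t=9: vr[A=2048/335 G=1747057664/339241435] → run G
t=10: vr[A=2048/335 G=1966088704/339241435] → run G
t=11: vr[A=2048/335 G=2185119744/339241435] → run A
t=12: vr[A=3072/335 G=2185119744/339241435] → run G
t=13: vr[A=3072/335 G=2404150784/339241435] → run G
t=14: vr[A=3072/335] → run A
t=15: vr[A=4096/335] → run A
t=16: (idle)
t=17: (idle)
t=18: (idle)
t=19: (idle)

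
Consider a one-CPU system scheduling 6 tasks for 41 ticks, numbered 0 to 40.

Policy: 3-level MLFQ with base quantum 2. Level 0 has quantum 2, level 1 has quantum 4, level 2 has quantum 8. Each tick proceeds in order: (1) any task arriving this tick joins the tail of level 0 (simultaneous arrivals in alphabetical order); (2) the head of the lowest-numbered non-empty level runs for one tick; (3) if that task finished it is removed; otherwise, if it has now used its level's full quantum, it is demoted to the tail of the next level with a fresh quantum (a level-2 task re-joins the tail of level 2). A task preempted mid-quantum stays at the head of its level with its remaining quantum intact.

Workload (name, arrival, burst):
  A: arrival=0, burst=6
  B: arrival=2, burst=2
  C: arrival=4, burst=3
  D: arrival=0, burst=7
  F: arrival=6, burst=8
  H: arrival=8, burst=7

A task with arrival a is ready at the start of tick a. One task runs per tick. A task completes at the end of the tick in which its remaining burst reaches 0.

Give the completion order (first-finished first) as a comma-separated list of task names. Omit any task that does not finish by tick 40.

t=0: L0/L1/L2 = AD/-/- → run A
t=1: L0/L1/L2 = AD/-/- → run A
t=2: L0/L1/L2 = DB/A/- → run D
t=3: L0/L1/L2 = DB/A/- → run D
t=4: L0/L1/L2 = BC/AD/- → run B
t=5: L0/L1/L2 = BC/AD/- → run B
t=6: L0/L1/L2 = CF/AD/- → run C
t=7: L0/L1/L2 = CF/AD/- → run C
t=8: L0/L1/L2 = FH/ADC/- → run F
t=9: L0/L1/L2 = FH/ADC/- → run F
t=10: L0/L1/L2 = H/ADCF/- → run H
t=11: L0/L1/L2 = H/ADCF/- → run H
t=12: L0/L1/L2 = -/ADCFH/- → run A
t=13: L0/L1/L2 = -/ADCFH/- → run A
t=14: L0/L1/L2 = -/ADCFH/- → run A
t=15: L0/L1/L2 = -/ADCFH/- → run A
t=16: L0/L1/L2 = -/DCFH/- → run D
t=17: L0/L1/L2 = -/DCFH/- → run D
t=18: L0/L1/L2 = -/DCFH/- → run D
t=19: L0/L1/L2 = -/DCFH/- → run D
t=20: L0/L1/L2 = -/CFH/D → run C
t=21: L0/L1/L2 = -/FH/D → run F
t=22: L0/L1/L2 = -/FH/D → run F
t=23: L0/L1/L2 = -/FH/D → run F
t=24: L0/L1/L2 = -/FH/D → run F
t=25: L0/L1/L2 = -/H/DF → run H
t=26: L0/L1/L2 = -/H/DF → run H
t=27: L0/L1/L2 = -/H/DF → run H
t=28: L0/L1/L2 = -/H/DF → run H
t=29: L0/L1/L2 = -/-/DFH → run D
t=30: L0/L1/L2 = -/-/FH → run F
t=31: L0/L1/L2 = -/-/FH → run F
t=32: L0/L1/L2 = -/-/H → run H
t=33: (idle)
t=34: (idle)
t=35: (idle)
t=36: (idle)
t=37: (idle)
t=38: (idle)
t=39: (idle)
t=40: (idle)

completion order = B, A, C, D, F, H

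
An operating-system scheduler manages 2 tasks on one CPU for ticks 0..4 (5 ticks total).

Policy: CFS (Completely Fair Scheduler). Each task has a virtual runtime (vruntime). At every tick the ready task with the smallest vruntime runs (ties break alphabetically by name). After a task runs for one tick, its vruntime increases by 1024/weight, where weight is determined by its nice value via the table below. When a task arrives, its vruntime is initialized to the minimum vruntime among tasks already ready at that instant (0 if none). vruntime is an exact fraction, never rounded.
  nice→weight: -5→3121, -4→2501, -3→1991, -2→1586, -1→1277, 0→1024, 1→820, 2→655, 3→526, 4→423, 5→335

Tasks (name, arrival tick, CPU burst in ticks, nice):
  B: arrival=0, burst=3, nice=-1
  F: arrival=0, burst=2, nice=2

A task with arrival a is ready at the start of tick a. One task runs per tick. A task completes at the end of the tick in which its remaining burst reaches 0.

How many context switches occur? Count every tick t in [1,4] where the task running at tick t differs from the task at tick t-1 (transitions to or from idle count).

t=0: vr[B=0 F=0] → run B
t=1: vr[B=1024/1277 F=0] → run F
t=2: vr[B=1024/1277 F=1024/655] → run B
t=3: vr[B=2048/1277 F=1024/655] → run F
t=4: vr[B=2048/1277] → run B

context switches = 4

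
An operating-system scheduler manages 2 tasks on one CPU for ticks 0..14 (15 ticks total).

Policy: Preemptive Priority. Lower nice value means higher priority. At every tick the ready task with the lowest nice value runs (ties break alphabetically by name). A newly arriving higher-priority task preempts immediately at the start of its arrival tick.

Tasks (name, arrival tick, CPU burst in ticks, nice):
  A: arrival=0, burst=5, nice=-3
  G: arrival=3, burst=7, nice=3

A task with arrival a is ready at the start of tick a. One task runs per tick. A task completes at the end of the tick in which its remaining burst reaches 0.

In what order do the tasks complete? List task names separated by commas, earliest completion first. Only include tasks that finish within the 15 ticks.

completion order = A, G

t=0: ready={A} → run A
t=1: ready={A} → run A
t=2: ready={A} → run A
t=3: ready={A,G} → run A
t=4: ready={A,G} → run A
t=5: ready={G} → run G
t=6: ready={G} → run G
t=7: ready={G} → run G
t=8: ready={G} → run G
t=9: ready={G} → run G
t=10: ready={G} → run G
t=11: ready={G} → run G
t=12: (idle)
t=13: (idle)
t=14: (idle)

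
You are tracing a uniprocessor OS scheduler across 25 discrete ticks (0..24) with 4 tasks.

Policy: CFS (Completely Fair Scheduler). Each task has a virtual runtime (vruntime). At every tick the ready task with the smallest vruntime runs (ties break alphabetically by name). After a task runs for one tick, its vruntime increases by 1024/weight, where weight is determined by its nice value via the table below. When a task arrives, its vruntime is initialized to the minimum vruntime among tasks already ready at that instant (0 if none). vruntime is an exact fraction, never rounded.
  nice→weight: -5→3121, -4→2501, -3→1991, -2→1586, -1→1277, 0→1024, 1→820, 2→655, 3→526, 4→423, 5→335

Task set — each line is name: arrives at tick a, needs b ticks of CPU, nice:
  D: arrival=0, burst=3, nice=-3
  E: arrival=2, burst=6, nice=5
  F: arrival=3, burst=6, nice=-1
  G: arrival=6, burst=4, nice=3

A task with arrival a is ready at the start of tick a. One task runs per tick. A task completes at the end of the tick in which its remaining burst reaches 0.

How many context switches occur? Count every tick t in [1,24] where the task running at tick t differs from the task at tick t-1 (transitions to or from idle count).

t=0: vr[D=0] → run D
t=1: vr[D=1024/1991] → run D
t=2: vr[D=2048/1991 E=2048/1991] → run D
t=3: vr[E=2048/1991 F=2048/1991] → run E
t=4: vr[E=2724864/666985 F=2048/1991] → run F
t=5: vr[E=2724864/666985 F=4654080/2542507] → run F
t=6: vr[E=2724864/666985 F=6692864/2542507 G=6692864/2542507] → run F
t=7: vr[E=2724864/666985 F=8731648/2542507 G=6692864/2542507] → run G
t=8: vr[E=2724864/666985 F=8731648/2542507 G=3061986816/668679341] → run F
t=9: vr[E=2724864/666985 F=10770432/2542507 G=3061986816/668679341] → run E
t=10: vr[E=4763648/666985 F=10770432/2542507 G=3061986816/668679341] → run F
t=11: vr[E=4763648/666985 F=12809216/2542507 G=3061986816/668679341] → run G
t=12: vr[E=4763648/666985 F=12809216/2542507 G=4363750400/668679341] → run F
t=13: vr[E=4763648/666985 G=4363750400/668679341] → run G
t=14: vr[E=4763648/666985 G=5665513984/668679341] → run E
t=15: vr[E=6802432/666985 G=5665513984/668679341] → run G
t=16: vr[E=6802432/666985] → run E
t=17: vr[E=8841216/666985] → run E
t=18: vr[E=2176000/133397] → run E
t=19: (idle)
t=20: (idle)
t=21: (idle)
t=22: (idle)
t=23: (idle)
t=24: (idle)

context switches = 13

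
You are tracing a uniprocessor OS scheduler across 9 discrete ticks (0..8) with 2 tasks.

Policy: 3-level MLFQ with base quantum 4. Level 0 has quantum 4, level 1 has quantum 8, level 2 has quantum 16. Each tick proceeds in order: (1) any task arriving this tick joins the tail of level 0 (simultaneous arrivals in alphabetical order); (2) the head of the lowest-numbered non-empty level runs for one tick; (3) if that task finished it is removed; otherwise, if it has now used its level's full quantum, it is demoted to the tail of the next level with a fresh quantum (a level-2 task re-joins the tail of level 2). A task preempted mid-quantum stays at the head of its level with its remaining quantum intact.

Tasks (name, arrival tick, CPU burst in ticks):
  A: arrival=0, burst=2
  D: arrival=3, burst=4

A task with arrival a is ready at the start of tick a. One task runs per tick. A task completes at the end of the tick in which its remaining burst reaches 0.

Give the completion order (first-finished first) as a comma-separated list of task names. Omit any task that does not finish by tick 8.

completion order = A, D

t=0: L0/L1/L2 = A/-/- → run A
t=1: L0/L1/L2 = A/-/- → run A
t=2: (idle)
t=3: L0/L1/L2 = D/-/- → run D
t=4: L0/L1/L2 = D/-/- → run D
t=5: L0/L1/L2 = D/-/- → run D
t=6: L0/L1/L2 = D/-/- → run D
t=7: (idle)
t=8: (idle)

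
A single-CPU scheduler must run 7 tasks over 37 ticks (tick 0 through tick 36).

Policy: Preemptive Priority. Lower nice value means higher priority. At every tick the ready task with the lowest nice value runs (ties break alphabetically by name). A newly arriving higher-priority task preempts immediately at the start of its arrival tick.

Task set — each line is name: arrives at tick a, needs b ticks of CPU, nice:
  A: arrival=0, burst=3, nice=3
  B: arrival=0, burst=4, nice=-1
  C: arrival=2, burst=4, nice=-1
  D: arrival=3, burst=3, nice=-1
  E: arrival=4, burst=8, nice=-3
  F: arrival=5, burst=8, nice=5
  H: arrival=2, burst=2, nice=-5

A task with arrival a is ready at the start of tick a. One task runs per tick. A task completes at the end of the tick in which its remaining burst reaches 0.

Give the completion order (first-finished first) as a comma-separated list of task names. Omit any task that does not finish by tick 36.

t=0: ready={A,B} → run B
t=1: ready={A,B} → run B
t=2: ready={A,B,C,H} → run H
t=3: ready={A,B,C,D,H} → run H
t=4: ready={A,B,C,D,E} → run E
t=5: ready={A,B,C,D,E,F} → run E
t=6: ready={A,B,C,D,E,F} → run E
t=7: ready={A,B,C,D,E,F} → run E
t=8: ready={A,B,C,D,E,F} → run E
t=9: ready={A,B,C,D,E,F} → run E
t=10: ready={A,B,C,D,E,F} → run E
t=11: ready={A,B,C,D,E,F} → run E
t=12: ready={A,B,C,D,F} → run B
t=13: ready={A,B,C,D,F} → run B
t=14: ready={A,C,D,F} → run C
t=15: ready={A,C,D,F} → run C
t=16: ready={A,C,D,F} → run C
t=17: ready={A,C,D,F} → run C
t=18: ready={A,D,F} → run D
t=19: ready={A,D,F} → run D
t=20: ready={A,D,F} → run D
t=21: ready={A,F} → run A
t=22: ready={A,F} → run A
t=23: ready={A,F} → run A
t=24: ready={F} → run F
t=25: ready={F} → run F
t=26: ready={F} → run F
t=27: ready={F} → run F
t=28: ready={F} → run F
t=29: ready={F} → run F
t=30: ready={F} → run F
t=31: ready={F} → run F
t=32: (idle)
t=33: (idle)
t=34: (idle)
t=35: (idle)
t=36: (idle)

completion order = H, E, B, C, D, A, F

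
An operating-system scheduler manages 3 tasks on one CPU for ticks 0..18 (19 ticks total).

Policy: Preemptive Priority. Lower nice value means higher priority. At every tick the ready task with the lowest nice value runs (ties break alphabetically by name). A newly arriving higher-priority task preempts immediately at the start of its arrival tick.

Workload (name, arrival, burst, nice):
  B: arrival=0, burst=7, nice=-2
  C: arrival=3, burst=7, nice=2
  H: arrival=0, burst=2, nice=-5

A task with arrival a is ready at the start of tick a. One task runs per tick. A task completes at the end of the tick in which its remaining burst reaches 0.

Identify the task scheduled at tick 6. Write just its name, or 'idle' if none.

running at tick 6 = B

t=0: ready={B,H} → run H
t=1: ready={B,H} → run H
t=2: ready={B} → run B
t=3: ready={B,C} → run B
t=4: ready={B,C} → run B
t=5: ready={B,C} → run B
t=6: ready={B,C} → run B
t=7: ready={B,C} → run B
t=8: ready={B,C} → run B
t=9: ready={C} → run C
t=10: ready={C} → run C
t=11: ready={C} → run C
t=12: ready={C} → run C
t=13: ready={C} → run C
t=14: ready={C} → run C
t=15: ready={C} → run C
t=16: (idle)
t=17: (idle)
t=18: (idle)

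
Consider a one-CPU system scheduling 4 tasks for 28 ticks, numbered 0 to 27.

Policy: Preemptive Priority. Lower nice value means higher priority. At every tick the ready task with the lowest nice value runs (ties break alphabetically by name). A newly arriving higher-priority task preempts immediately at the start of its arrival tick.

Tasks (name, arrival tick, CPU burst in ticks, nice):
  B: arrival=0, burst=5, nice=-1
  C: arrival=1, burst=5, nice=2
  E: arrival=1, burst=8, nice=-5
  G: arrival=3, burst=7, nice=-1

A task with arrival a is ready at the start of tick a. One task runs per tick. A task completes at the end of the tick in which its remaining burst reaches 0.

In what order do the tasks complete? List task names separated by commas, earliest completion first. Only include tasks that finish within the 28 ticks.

completion order = E, B, G, C

t=0: ready={B} → run B
t=1: ready={B,C,E} → run E
t=2: ready={B,C,E} → run E
t=3: ready={B,C,E,G} → run E
t=4: ready={B,C,E,G} → run E
t=5: ready={B,C,E,G} → run E
t=6: ready={B,C,E,G} → run E
t=7: ready={B,C,E,G} → run E
t=8: ready={B,C,E,G} → run E
t=9: ready={B,C,G} → run B
t=10: ready={B,C,G} → run B
t=11: ready={B,C,G} → run B
t=12: ready={B,C,G} → run B
t=13: ready={C,G} → run G
t=14: ready={C,G} → run G
t=15: ready={C,G} → run G
t=16: ready={C,G} → run G
t=17: ready={C,G} → run G
t=18: ready={C,G} → run G
t=19: ready={C,G} → run G
t=20: ready={C} → run C
t=21: ready={C} → run C
t=22: ready={C} → run C
t=23: ready={C} → run C
t=24: ready={C} → run C
t=25: (idle)
t=26: (idle)
t=27: (idle)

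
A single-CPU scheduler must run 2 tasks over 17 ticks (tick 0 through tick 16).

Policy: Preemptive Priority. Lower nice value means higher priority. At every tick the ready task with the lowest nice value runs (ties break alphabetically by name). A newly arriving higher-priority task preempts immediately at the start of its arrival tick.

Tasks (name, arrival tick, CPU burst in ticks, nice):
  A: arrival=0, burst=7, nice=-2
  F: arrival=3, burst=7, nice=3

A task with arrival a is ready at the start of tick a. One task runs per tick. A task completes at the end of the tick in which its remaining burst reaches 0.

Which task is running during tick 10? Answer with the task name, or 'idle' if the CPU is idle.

running at tick 10 = F

t=0: ready={A} → run A
t=1: ready={A} → run A
t=2: ready={A} → run A
t=3: ready={A,F} → run A
t=4: ready={A,F} → run A
t=5: ready={A,F} → run A
t=6: ready={A,F} → run A
t=7: ready={F} → run F
t=8: ready={F} → run F
t=9: ready={F} → run F
t=10: ready={F} → run F
t=11: ready={F} → run F
t=12: ready={F} → run F
t=13: ready={F} → run F
t=14: (idle)
t=15: (idle)
t=16: (idle)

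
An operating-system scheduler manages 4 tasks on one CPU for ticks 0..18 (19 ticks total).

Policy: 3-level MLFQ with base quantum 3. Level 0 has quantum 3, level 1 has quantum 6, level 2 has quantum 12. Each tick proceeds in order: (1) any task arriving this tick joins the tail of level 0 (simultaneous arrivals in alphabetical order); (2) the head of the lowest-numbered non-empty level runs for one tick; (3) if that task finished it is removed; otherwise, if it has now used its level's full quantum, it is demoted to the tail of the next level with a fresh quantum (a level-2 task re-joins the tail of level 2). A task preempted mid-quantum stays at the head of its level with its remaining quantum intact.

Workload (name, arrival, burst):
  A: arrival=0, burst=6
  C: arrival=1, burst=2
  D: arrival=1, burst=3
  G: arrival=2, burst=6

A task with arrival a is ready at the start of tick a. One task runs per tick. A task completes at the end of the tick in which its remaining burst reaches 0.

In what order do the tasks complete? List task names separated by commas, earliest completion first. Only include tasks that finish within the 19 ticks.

completion order = C, D, A, G

t=0: L0/L1/L2 = A/-/- → run A
t=1: L0/L1/L2 = ACD/-/- → run A
t=2: L0/L1/L2 = ACDG/-/- → run A
t=3: L0/L1/L2 = CDG/A/- → run C
t=4: L0/L1/L2 = CDG/A/- → run C
t=5: L0/L1/L2 = DG/A/- → run D
t=6: L0/L1/L2 = DG/A/- → run D
t=7: L0/L1/L2 = DG/A/- → run D
t=8: L0/L1/L2 = G/A/- → run G
t=9: L0/L1/L2 = G/A/- → run G
t=10: L0/L1/L2 = G/A/- → run G
t=11: L0/L1/L2 = -/AG/- → run A
t=12: L0/L1/L2 = -/AG/- → run A
t=13: L0/L1/L2 = -/AG/- → run A
t=14: L0/L1/L2 = -/G/- → run G
t=15: L0/L1/L2 = -/G/- → run G
t=16: L0/L1/L2 = -/G/- → run G
t=17: (idle)
t=18: (idle)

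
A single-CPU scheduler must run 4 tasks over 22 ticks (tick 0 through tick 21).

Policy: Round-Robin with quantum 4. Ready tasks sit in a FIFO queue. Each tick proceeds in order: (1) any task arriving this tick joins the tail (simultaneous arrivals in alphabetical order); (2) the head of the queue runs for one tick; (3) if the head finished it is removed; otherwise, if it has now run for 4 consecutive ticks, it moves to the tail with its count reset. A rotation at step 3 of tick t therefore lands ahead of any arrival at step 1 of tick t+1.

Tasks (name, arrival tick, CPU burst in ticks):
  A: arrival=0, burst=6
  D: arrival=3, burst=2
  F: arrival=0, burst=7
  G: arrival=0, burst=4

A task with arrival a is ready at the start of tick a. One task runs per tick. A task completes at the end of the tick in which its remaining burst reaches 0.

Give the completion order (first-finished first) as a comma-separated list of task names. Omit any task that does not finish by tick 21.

completion order = G, D, A, F

t=0: queue=[A,F,G] q_used=0 → run A
t=1: queue=[A,F,G] q_used=1 → run A
t=2: queue=[A,F,G] q_used=2 → run A
t=3: queue=[A,F,G,D] q_used=3 → run A
t=4: queue=[F,G,D,A] q_used=0 → run F
t=5: queue=[F,G,D,A] q_used=1 → run F
t=6: queue=[F,G,D,A] q_used=2 → run F
t=7: queue=[F,G,D,A] q_used=3 → run F
t=8: queue=[G,D,A,F] q_used=0 → run G
t=9: queue=[G,D,A,F] q_used=1 → run G
t=10: queue=[G,D,A,F] q_used=2 → run G
t=11: queue=[G,D,A,F] q_used=3 → run G
t=12: queue=[D,A,F] q_used=0 → run D
t=13: queue=[D,A,F] q_used=1 → run D
t=14: queue=[A,F] q_used=0 → run A
t=15: queue=[A,F] q_used=1 → run A
t=16: queue=[F] q_used=0 → run F
t=17: queue=[F] q_used=1 → run F
t=18: queue=[F] q_used=2 → run F
t=19: (idle)
t=20: (idle)
t=21: (idle)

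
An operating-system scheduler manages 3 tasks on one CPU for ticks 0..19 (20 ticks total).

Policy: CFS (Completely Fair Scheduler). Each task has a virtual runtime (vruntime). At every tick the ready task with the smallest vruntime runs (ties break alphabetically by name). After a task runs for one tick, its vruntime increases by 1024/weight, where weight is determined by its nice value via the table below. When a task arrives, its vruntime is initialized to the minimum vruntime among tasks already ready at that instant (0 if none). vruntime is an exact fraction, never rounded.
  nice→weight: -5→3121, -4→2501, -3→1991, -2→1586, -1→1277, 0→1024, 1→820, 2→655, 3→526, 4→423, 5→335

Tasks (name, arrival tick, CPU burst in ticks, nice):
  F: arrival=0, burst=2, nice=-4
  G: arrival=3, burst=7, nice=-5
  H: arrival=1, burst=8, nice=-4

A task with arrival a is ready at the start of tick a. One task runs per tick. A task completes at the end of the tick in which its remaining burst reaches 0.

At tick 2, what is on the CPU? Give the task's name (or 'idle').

t=0: vr[F=0] → run F
t=1: vr[F=1024/2501 H=1024/2501] → run F
t=2: vr[H=1024/2501] → run H
t=3: vr[G=2048/2501 H=2048/2501] → run G
t=4: vr[G=8952832/7805621 H=2048/2501] → run H
t=5: vr[G=8952832/7805621 H=3072/2501] → run G
t=6: vr[G=11513856/7805621 H=3072/2501] → run H
t=7: vr[G=11513856/7805621 H=4096/2501] → run G
t=8: vr[G=14074880/7805621 H=4096/2501] → run H
t=9: vr[G=14074880/7805621 H=5120/2501] → run G
t=10: vr[G=16635904/7805621 H=5120/2501] → run H
t=11: vr[G=16635904/7805621 H=6144/2501] → run G
t=12: vr[G=19196928/7805621 H=6144/2501] → run H
t=13: vr[G=19196928/7805621 H=7168/2501] → run G
t=14: vr[G=21757952/7805621 H=7168/2501] → run G
t=15: vr[H=7168/2501] → run H
t=16: vr[H=8192/2501] → run H
t=17: (idle)
t=18: (idle)
t=19: (idle)

running at tick 2 = H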